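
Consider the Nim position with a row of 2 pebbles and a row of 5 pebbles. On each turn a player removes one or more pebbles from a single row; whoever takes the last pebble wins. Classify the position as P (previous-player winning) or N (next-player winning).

N-position

Write each in binary and XOR column by column:
  010  (2)
  101  (5)
  ---
  111  (7)
The nim-sum is 7 ≠ 0, so this is an N-position: the player to move can win.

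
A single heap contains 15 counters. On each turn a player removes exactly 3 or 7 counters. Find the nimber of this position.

Grundy values for subtraction set {3, 7}:
k:     0  1  2  3  4  5  6  7  8  9 10 11 12 13 14 15
g(k):  0  0  0  1  1  1  0  2  2  1  0  0  0  1  1  1
So g(15) = 1.

1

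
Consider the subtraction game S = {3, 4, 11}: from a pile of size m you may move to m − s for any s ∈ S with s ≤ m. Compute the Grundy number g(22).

0

Build the Grundy sequence with g(k) = mex{g(k−s) : s ∈ {3, 4, 11}, s ≤ k}:
k:     0  1  2  3  4  5  6  7  8  9 10 11 12 13 14 15 16 17 18 19 20 21 22
g(k):  0  0  0  1  1  1  2  0  0  0  1  1  1  2  0  0  0  1  1  1  2  0  0
So g(22) = 0.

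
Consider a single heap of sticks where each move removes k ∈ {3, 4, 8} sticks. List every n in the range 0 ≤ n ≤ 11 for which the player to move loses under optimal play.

0, 1, 2, 7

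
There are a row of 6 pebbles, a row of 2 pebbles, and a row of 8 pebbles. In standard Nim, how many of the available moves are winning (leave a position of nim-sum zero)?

Compute the nim-sum pairwise:
6 XOR 2 = 4
4 XOR 8 = 12
The overall nim-sum is X = 12. A row of size p has a winning move iff p XOR X < p (reduce it to p XOR X).
  6: 6 XOR 12 = 10 ≥ 6 — no move.
  2: 2 XOR 12 = 14 ≥ 2 — no move.
  8: 8 XOR 12 = 4 < 8 — winning move (to 4).
That gives 1 winning move.

1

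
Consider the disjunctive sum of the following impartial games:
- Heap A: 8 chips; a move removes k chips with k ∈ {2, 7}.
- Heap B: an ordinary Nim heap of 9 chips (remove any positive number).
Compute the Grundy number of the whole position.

11

For heap A, compute g(0), g(1), … with moves {2, 7}:
k:     0  1  2  3  4  5  6  7  8
g(k):  0  0  1  1  0  0  1  1  2
So g(8) = 2.
Heap B is a plain Nim heap of size 9, so its Grundy value is 9.
The value of a disjunctive sum is the nim-sum of the parts.
Combined value = 2 XOR 9 = 11.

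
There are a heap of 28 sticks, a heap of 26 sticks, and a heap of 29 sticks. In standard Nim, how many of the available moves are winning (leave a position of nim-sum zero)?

3

Nim-sum: 28 ^ 26 ^ 29 = 27.
The overall nim-sum is X = 27. A heap of size p has a winning move iff p XOR X < p (reduce it to p XOR X).
  28: 28 XOR 27 = 7 < 28 — winning move (to 7).
  26: 26 XOR 27 = 1 < 26 — winning move (to 1).
  29: 29 XOR 27 = 6 < 29 — winning move (to 6).
That gives 3 winning moves.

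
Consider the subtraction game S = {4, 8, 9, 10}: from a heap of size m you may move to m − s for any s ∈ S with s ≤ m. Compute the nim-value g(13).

3

Grundy values for subtraction set {4, 8, 9, 10}:
k:     0  1  2  3  4  5  6  7  8  9 10 11 12 13
g(k):  0  0  0  0  1  1  1  1  2  2  2  2  3  3
So g(13) = 3.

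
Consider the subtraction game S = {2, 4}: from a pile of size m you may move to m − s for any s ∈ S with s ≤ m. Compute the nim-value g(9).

Compute g(0), g(1), … for moves {2, 4}:
k:     0  1  2  3  4  5  6  7  8  9
g(k):  0  0  1  1  2  2  0  0  1  1
So g(9) = 1.

1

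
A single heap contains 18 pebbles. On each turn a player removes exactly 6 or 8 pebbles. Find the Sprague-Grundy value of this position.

0

Build the Grundy sequence with g(k) = mex{g(k−s) : s ∈ {6, 8}, s ≤ k}:
k:     0  1  2  3  4  5  6  7  8  9 10 11 12 13 14 15 16 17 18
g(k):  0  0  0  0  0  0  1  1  1  1  1  1  2  2  0  0  0  0  0
So g(18) = 0.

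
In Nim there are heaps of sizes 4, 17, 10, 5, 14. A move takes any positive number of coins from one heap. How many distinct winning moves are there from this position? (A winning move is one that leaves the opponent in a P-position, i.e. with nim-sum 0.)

Compute the nim-sum pairwise:
4 ^ 17 = 21
21 ^ 10 = 31
31 ^ 5 = 26
26 ^ 14 = 20
The overall nim-sum is X = 20. A heap of size p has a winning move iff p XOR X < p (reduce it to p XOR X).
  4: 4 XOR 20 = 16 ≥ 4 — no move.
  17: 17 XOR 20 = 5 < 17 — winning move (to 5).
  10: 10 XOR 20 = 30 ≥ 10 — no move.
  5: 5 XOR 20 = 17 ≥ 5 — no move.
  14: 14 XOR 20 = 26 ≥ 14 — no move.
That gives 1 winning move.

1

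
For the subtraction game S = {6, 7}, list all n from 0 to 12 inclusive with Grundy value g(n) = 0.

0, 1, 2, 3, 4, 5

Build the Grundy sequence with g(k) = mex{g(k−s) : s ∈ {6, 7}, s ≤ k}:
k:     0  1  2  3  4  5  6  7  8  9 10 11 12
g(k):  0  0  0  0  0  0  1  1  1  1  1  1  2
The P-positions (g = 0) in 0..12 are 0, 1, 2, 3, 4, 5.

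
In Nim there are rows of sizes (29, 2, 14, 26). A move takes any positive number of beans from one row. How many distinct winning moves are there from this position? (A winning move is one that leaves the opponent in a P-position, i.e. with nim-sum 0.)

3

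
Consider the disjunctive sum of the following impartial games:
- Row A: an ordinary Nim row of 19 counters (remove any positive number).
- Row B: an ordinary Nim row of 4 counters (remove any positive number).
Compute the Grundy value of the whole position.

23

Row A is a plain Nim row of size 19, so its Grundy value is 19.
Row B is a plain Nim row of size 4, so its Grundy value is 4.
By the Sprague-Grundy theorem, the Grundy value of a sum of independent games is the XOR of the component values.
Combined value = 19 ⊕ 4 = 23.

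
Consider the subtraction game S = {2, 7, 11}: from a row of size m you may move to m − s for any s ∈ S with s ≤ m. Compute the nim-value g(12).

Compute g(0), g(1), … for moves {2, 7, 11}:
g(0) = mex{} = 0
g(1) = mex{} = 0
g(2) = mex{0} = 1
g(3) = mex{0} = 1
g(4) = mex{1} = 0
g(5) = mex{1} = 0
g(6) = mex{0} = 1
g(7) = mex{0} = 1
g(8) = mex{0,1} = 2
g(9) = mex{1} = 0
g(10) = mex{1,2} = 0
g(11) = mex{0} = 1
g(12) = mex{0} = 1
So g(12) = 1.

1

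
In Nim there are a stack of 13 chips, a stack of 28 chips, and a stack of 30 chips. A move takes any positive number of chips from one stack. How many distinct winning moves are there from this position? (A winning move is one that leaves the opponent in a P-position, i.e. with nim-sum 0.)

Write each in binary and XOR column by column:
  01101  (13)
  11100  (28)
  11110  (30)
  -----
  01111  (15)
The overall nim-sum is X = 15. A stack of size p has a winning move iff p XOR X < p (reduce it to p XOR X).
  13: 13 XOR 15 = 2 < 13 — winning move (to 2).
  28: 28 XOR 15 = 19 < 28 — winning move (to 19).
  30: 30 XOR 15 = 17 < 30 — winning move (to 17).
That gives 3 winning moves.

3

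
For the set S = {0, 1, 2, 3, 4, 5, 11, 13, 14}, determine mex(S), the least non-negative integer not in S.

6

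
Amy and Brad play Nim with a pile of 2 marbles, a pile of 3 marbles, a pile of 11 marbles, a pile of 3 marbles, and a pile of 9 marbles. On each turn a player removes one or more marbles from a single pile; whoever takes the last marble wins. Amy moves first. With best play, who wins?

Brad wins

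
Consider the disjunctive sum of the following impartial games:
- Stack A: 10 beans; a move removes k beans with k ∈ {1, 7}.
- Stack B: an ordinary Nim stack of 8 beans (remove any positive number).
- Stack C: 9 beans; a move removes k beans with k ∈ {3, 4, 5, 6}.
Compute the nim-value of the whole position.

8

For stack A, compute g(0), g(1), … with moves {1, 7}:
g(0) = mex{} = 0
g(1) = mex{0} = 1
g(2) = mex{1} = 0
g(3) = mex{0} = 1
g(4) = mex{1} = 0
g(5) = mex{0} = 1
g(6) = mex{1} = 0
g(7) = mex{0} = 1
g(8) = mex{1} = 0
g(9) = mex{0} = 1
g(10) = mex{1} = 0
So g(10) = 0.
Stack B is a plain Nim stack of size 8, so its Grundy value is 8.
For stack C, compute g(0), g(1), … with moves {3, 4, 5, 6}:
k:     0  1  2  3  4  5  6  7  8  9
g(k):  0  0  0  1  1  1  2  2  2  0
So g(9) = 0.
By the Sprague-Grundy theorem, the Grundy value of a sum of independent games is the XOR of the component values.
Combined value = 0 XOR 8 XOR 0 = 8.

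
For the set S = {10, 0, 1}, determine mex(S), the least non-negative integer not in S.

2

The values 0, 1 are all present; 2 is the first non-negative integer missing from the set.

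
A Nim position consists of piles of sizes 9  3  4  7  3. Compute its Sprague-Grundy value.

10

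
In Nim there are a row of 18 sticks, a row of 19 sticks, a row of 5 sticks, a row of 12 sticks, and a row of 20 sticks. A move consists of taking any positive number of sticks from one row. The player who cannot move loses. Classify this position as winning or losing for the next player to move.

Compute the nim-sum pairwise:
18 ⊕ 19 = 1
1 ⊕ 5 = 4
4 ⊕ 12 = 8
8 ⊕ 20 = 28
The nim-sum is 28 ≠ 0, so this is an N-position: the player to move can win.

Winning position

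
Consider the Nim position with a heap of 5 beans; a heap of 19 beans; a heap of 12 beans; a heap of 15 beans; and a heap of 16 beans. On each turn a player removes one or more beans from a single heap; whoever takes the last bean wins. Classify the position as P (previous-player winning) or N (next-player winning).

N-position

Nim-sum: 5 XOR 19 XOR 12 XOR 15 XOR 16 = 5.
The nim-sum is 5 ≠ 0, so this is an N-position: the player to move can win.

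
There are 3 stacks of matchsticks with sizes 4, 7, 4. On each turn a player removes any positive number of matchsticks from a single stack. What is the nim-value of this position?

7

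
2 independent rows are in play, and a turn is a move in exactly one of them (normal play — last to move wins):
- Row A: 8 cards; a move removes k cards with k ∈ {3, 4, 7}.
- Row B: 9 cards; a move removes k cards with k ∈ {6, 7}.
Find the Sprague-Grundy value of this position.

3

Grundy values for row A (subtraction set {3, 4, 7}):
g(0) = mex{} = 0
g(1) = mex{} = 0
g(2) = mex{} = 0
g(3) = mex{0} = 1
g(4) = mex{0} = 1
g(5) = mex{0} = 1
g(6) = mex{0,1} = 2
g(7) = mex{0,1} = 2
g(8) = mex{0,1} = 2
So g(8) = 2.
Build the Grundy sequence for row B with g(k) = mex{g(k−s) : s ∈ {6, 7}, s ≤ k}:
k:     0  1  2  3  4  5  6  7  8  9
g(k):  0  0  0  0  0  0  1  1  1  1
So g(9) = 1.
The value of a disjunctive sum is the nim-sum of the parts.
Combined value = 2 XOR 1 = 3.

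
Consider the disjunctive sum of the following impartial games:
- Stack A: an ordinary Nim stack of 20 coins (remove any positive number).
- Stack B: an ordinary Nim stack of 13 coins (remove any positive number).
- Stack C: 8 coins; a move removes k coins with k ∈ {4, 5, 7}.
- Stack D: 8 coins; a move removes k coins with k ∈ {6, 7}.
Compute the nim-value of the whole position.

26

Stack A is a plain Nim stack of size 20, so its Grundy value is 20.
Stack B is a plain Nim stack of size 13, so its Grundy value is 13.
Build the Grundy sequence for stack C with g(k) = mex{g(k−s) : s ∈ {4, 5, 7}, s ≤ k}:
k:     0  1  2  3  4  5  6  7  8
g(k):  0  0  0  0  1  1  1  1  2
So g(8) = 2.
Grundy values for stack D (subtraction set {6, 7}):
k:     0  1  2  3  4  5  6  7  8
g(k):  0  0  0  0  0  0  1  1  1
So g(8) = 1.
By the Sprague-Grundy theorem, the Grundy value of a sum of independent games is the XOR of the component values.
Combined value = 20 XOR 13 XOR 2 XOR 1 = 26.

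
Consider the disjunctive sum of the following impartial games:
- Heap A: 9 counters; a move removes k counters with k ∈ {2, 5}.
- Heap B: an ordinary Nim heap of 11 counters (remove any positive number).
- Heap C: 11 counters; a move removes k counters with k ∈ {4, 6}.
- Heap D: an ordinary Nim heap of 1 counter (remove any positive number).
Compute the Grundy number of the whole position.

11

Build the Grundy sequence for heap A with g(k) = mex{g(k−s) : s ∈ {2, 5}, s ≤ k}:
g(0) = mex{} = 0
g(1) = mex{} = 0
g(2) = mex{0} = 1
g(3) = mex{0} = 1
g(4) = mex{1} = 0
g(5) = mex{0,1} = 2
g(6) = mex{0} = 1
g(7) = mex{1,2} = 0
g(8) = mex{1} = 0
g(9) = mex{0} = 1
So g(9) = 1.
Heap B is a plain Nim heap of size 11, so its Grundy value is 11.
Build the Grundy sequence for heap C with g(k) = mex{g(k−s) : s ∈ {4, 6}, s ≤ k}:
g(0) = mex{} = 0
g(1) = mex{} = 0
g(2) = mex{} = 0
g(3) = mex{} = 0
g(4) = mex{0} = 1
g(5) = mex{0} = 1
g(6) = mex{0} = 1
g(7) = mex{0} = 1
g(8) = mex{0,1} = 2
g(9) = mex{0,1} = 2
g(10) = mex{1} = 0
g(11) = mex{1} = 0
So g(11) = 0.
Heap D is a plain Nim heap of size 1, so its Grundy value is 1.
By the Sprague-Grundy theorem, the Grundy value of a sum of independent games is the XOR of the component values.
Combined value = 1 ⊕ 11 ⊕ 0 ⊕ 1 = 11.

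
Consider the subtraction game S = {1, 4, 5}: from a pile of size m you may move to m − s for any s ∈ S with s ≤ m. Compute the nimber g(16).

Build the Grundy sequence with g(k) = mex{g(k−s) : s ∈ {1, 4, 5}, s ≤ k}:
k:     0  1  2  3  4  5  6  7  8  9 10 11 12 13 14 15 16
g(k):  0  1  0  1  2  3  2  3  0  1  0  1  2  3  2  3  0
So g(16) = 0.

0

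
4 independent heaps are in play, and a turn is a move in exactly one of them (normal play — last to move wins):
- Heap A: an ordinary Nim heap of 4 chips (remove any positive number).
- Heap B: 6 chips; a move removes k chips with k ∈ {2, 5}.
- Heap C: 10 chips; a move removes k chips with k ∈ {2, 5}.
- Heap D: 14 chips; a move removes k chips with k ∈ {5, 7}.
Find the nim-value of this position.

Heap A is a plain Nim heap of size 4, so its Grundy value is 4.
Grundy values for heap B (subtraction set {2, 5}):
g(0) = mex{} = 0
g(1) = mex{} = 0
g(2) = mex{0} = 1
g(3) = mex{0} = 1
g(4) = mex{1} = 0
g(5) = mex{0,1} = 2
g(6) = mex{0} = 1
So g(6) = 1.
Grundy values for heap C (subtraction set {2, 5}):
g(0) = mex{} = 0
g(1) = mex{} = 0
g(2) = mex{0} = 1
g(3) = mex{0} = 1
g(4) = mex{1} = 0
g(5) = mex{0,1} = 2
g(6) = mex{0} = 1
g(7) = mex{1,2} = 0
g(8) = mex{1} = 0
g(9) = mex{0} = 1
g(10) = mex{0,2} = 1
So g(10) = 1.
Grundy values for heap D (subtraction set {5, 7}):
g(0) = mex{} = 0
g(1) = mex{} = 0
g(2) = mex{} = 0
g(3) = mex{} = 0
g(4) = mex{} = 0
g(5) = mex{0} = 1
g(6) = mex{0} = 1
g(7) = mex{0} = 1
g(8) = mex{0} = 1
g(9) = mex{0} = 1
g(10) = mex{0,1} = 2
g(11) = mex{0,1} = 2
g(12) = mex{1} = 0
g(13) = mex{1} = 0
g(14) = mex{1} = 0
So g(14) = 0.
By the Sprague-Grundy theorem, the Grundy value of a sum of independent games is the XOR of the component values.
Combined value = 4 ⊕ 1 ⊕ 1 ⊕ 0 = 4.

4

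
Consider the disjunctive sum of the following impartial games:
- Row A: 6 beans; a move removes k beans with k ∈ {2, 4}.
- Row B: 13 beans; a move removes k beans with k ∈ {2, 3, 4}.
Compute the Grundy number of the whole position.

0

Build the Grundy sequence for row A with g(k) = mex{g(k−s) : s ∈ {2, 4}, s ≤ k}:
k:     0  1  2  3  4  5  6
g(k):  0  0  1  1  2  2  0
So g(6) = 0.
For row B, compute g(0), g(1), … with moves {2, 3, 4}:
g(0) = mex{} = 0
g(1) = mex{} = 0
g(2) = mex{0} = 1
g(3) = mex{0} = 1
g(4) = mex{0,1} = 2
g(5) = mex{0,1} = 2
g(6) = mex{1,2} = 0
g(7) = mex{1,2} = 0
g(8) = mex{0,2} = 1
g(9) = mex{0,2} = 1
g(10) = mex{0,1} = 2
g(11) = mex{0,1} = 2
g(12) = mex{1,2} = 0
g(13) = mex{1,2} = 0
So g(13) = 0.
The value of a disjunctive sum is the nim-sum of the parts.
Combined value = 0 XOR 0 = 0.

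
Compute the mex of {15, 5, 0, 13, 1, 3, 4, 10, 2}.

6

The values 0, 1, 2, 3, 4, 5 are all present; 6 is the first non-negative integer missing from the set.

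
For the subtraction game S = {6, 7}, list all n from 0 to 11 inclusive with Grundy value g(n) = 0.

0, 1, 2, 3, 4, 5

Compute g(0), g(1), … for moves {6, 7}:
k:     0  1  2  3  4  5  6  7  8  9 10 11
g(k):  0  0  0  0  0  0  1  1  1  1  1  1
The P-positions (g = 0) in 0..11 are 0, 1, 2, 3, 4, 5.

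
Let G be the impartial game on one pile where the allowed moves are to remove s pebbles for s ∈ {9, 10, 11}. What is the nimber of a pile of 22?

Compute g(0), g(1), … for moves {9, 10, 11}:
k:     0  1  2  3  4  5  6  7  8  9 10 11 12 13 14 15 16 17 18 19 20 21 22
g(k):  0  0  0  0  0  0  0  0  0  1  1  1  1  1  1  1  1  1  2  2  0  0  0
So g(22) = 0.

0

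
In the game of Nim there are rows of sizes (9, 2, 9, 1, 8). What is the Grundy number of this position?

11

Compute the nim-sum pairwise:
9 ^ 2 = 11
11 ^ 9 = 2
2 ^ 1 = 3
3 ^ 8 = 11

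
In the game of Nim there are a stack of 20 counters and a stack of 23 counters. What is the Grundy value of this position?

Compute the nim-sum pairwise:
20 ⊕ 23 = 3

3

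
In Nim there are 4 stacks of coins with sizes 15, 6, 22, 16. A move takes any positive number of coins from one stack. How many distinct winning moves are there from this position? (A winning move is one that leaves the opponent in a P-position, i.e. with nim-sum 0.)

Compute the nim-sum pairwise:
15 ^ 6 = 9
9 ^ 22 = 31
31 ^ 16 = 15
The overall nim-sum is X = 15. A stack of size p has a winning move iff p XOR X < p (reduce it to p XOR X).
  15: 15 XOR 15 = 0 < 15 — winning move (to 0).
  6: 6 XOR 15 = 9 ≥ 6 — no move.
  22: 22 XOR 15 = 25 ≥ 22 — no move.
  16: 16 XOR 15 = 31 ≥ 16 — no move.
That gives 1 winning move.

1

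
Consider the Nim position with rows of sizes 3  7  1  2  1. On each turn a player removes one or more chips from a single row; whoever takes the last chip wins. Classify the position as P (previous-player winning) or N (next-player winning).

Nim-sum: 3 ^ 7 ^ 1 ^ 2 ^ 1 = 6.
The nim-sum is 6 ≠ 0, so this is an N-position: the player to move can win.

N-position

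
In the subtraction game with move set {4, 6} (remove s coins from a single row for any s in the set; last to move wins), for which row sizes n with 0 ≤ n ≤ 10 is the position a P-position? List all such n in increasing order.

Build the Grundy sequence with g(k) = mex{g(k−s) : s ∈ {4, 6}, s ≤ k}:
g(0) = mex{} = 0
g(1) = mex{} = 0
g(2) = mex{} = 0
g(3) = mex{} = 0
g(4) = mex{0} = 1
g(5) = mex{0} = 1
g(6) = mex{0} = 1
g(7) = mex{0} = 1
g(8) = mex{0,1} = 2
g(9) = mex{0,1} = 2
g(10) = mex{1} = 0
The P-positions (g = 0) in 0..10 are 0, 1, 2, 3, 10.

0, 1, 2, 3, 10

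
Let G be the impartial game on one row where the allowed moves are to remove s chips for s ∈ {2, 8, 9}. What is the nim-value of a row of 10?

3

Build the Grundy sequence with g(k) = mex{g(k−s) : s ∈ {2, 8, 9}, s ≤ k}:
g(0) = mex{} = 0
g(1) = mex{} = 0
g(2) = mex{0} = 1
g(3) = mex{0} = 1
g(4) = mex{1} = 0
g(5) = mex{1} = 0
g(6) = mex{0} = 1
g(7) = mex{0} = 1
g(8) = mex{0,1} = 2
g(9) = mex{0,1} = 2
g(10) = mex{0,1,2} = 3
So g(10) = 3.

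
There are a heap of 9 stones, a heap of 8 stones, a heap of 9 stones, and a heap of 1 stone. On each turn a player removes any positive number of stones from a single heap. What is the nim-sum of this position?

9

Compute the nim-sum pairwise:
9 ⊕ 8 = 1
1 ⊕ 9 = 8
8 ⊕ 1 = 9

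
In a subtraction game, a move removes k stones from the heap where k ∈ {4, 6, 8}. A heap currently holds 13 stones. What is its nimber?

0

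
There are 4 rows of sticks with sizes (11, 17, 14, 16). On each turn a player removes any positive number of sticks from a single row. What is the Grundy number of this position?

4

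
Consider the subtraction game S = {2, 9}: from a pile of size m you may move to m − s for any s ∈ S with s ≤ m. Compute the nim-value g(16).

Grundy values for subtraction set {2, 9}:
k:     0  1  2  3  4  5  6  7  8  9 10 11 12 13 14 15 16
g(k):  0  0  1  1  0  0  1  1  0  2  1  0  0  1  1  0  0
So g(16) = 0.

0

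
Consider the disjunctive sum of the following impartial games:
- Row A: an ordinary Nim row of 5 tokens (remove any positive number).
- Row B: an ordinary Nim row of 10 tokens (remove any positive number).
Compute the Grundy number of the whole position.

Row A is a plain Nim row of size 5, so its Grundy value is 5.
Row B is a plain Nim row of size 10, so its Grundy value is 10.
By the Sprague-Grundy theorem, the Grundy value of a sum of independent games is the XOR of the component values.
Combined value = 5 XOR 10 = 15.

15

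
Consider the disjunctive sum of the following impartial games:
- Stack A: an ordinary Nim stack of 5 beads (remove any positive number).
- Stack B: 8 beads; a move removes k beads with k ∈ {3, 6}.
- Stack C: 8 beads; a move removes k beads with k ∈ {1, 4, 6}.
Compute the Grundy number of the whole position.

6

Stack A is a plain Nim stack of size 5, so its Grundy value is 5.
Build the Grundy sequence for stack B with g(k) = mex{g(k−s) : s ∈ {3, 6}, s ≤ k}:
g(0) = mex{} = 0
g(1) = mex{} = 0
g(2) = mex{} = 0
g(3) = mex{0} = 1
g(4) = mex{0} = 1
g(5) = mex{0} = 1
g(6) = mex{0,1} = 2
g(7) = mex{0,1} = 2
g(8) = mex{0,1} = 2
So g(8) = 2.
Grundy values for stack C (subtraction set {1, 4, 6}):
g(0) = mex{} = 0
g(1) = mex{0} = 1
g(2) = mex{1} = 0
g(3) = mex{0} = 1
g(4) = mex{0,1} = 2
g(5) = mex{1,2} = 0
g(6) = mex{0} = 1
g(7) = mex{1} = 0
g(8) = mex{0,2} = 1
So g(8) = 1.
By the Sprague-Grundy theorem, the Grundy value of a sum of independent games is the XOR of the component values.
Combined value = 5 XOR 2 XOR 1 = 6.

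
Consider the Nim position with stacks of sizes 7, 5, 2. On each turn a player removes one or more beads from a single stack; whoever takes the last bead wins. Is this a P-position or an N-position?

Nim-sum: 7 ^ 5 ^ 2 = 0.
The nim-sum is 0, so this is a P-position: the player to move is in a losing position under optimal play.

P-position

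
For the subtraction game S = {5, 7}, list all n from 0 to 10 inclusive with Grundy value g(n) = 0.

0, 1, 2, 3, 4

Compute g(0), g(1), … for moves {5, 7}:
k:     0  1  2  3  4  5  6  7  8  9 10
g(k):  0  0  0  0  0  1  1  1  1  1  2
The P-positions (g = 0) in 0..10 are 0, 1, 2, 3, 4.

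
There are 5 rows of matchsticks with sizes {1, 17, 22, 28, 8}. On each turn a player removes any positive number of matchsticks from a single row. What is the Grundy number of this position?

18

Compute the nim-sum pairwise:
1 ⊕ 17 = 16
16 ⊕ 22 = 6
6 ⊕ 28 = 26
26 ⊕ 8 = 18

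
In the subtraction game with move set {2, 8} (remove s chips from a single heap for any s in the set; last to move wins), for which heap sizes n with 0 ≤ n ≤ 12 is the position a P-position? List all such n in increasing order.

0, 1, 4, 5, 10, 11

Build the Grundy sequence with g(k) = mex{g(k−s) : s ∈ {2, 8}, s ≤ k}:
g(0) = mex{} = 0
g(1) = mex{} = 0
g(2) = mex{0} = 1
g(3) = mex{0} = 1
g(4) = mex{1} = 0
g(5) = mex{1} = 0
g(6) = mex{0} = 1
g(7) = mex{0} = 1
g(8) = mex{0,1} = 2
g(9) = mex{0,1} = 2
g(10) = mex{1,2} = 0
g(11) = mex{1,2} = 0
g(12) = mex{0} = 1
The P-positions (g = 0) in 0..12 are 0, 1, 4, 5, 10, 11.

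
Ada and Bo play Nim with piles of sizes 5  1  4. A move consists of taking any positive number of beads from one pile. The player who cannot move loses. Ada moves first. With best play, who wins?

Bo wins

Compute the nim-sum pairwise:
5 ⊕ 1 = 4
4 ⊕ 4 = 0
The nim-sum is 0, so this is a P-position: the player to move is in a losing position under optimal play; Ada is about to move from it and so loses — Bo wins.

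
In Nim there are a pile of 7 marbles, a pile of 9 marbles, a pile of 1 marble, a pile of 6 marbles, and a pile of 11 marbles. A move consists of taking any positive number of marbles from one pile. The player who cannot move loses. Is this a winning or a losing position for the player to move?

Winning position

Write each in binary and XOR column by column:
  0111  (7)
  1001  (9)
  0001  (1)
  0110  (6)
  1011  (11)
  ----
  0010  (2)
The nim-sum is 2 ≠ 0, so this is an N-position: the player to move can win.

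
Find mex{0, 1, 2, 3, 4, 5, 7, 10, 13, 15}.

6

The values 0, 1, 2, 3, 4, 5 are all present; 6 is the first non-negative integer missing from the set.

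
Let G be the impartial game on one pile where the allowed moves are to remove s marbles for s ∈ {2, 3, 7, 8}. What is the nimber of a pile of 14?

Compute g(0), g(1), … for moves {2, 3, 7, 8}:
g(0) = mex{} = 0
g(1) = mex{} = 0
g(2) = mex{0} = 1
g(3) = mex{0} = 1
g(4) = mex{0,1} = 2
g(5) = mex{1} = 0
g(6) = mex{1,2} = 0
g(7) = mex{0,2} = 1
g(8) = mex{0} = 1
g(9) = mex{0,1} = 2
g(10) = mex{1} = 0
g(11) = mex{1,2} = 0
g(12) = mex{0,2} = 1
g(13) = mex{0} = 1
g(14) = mex{0,1} = 2
So g(14) = 2.

2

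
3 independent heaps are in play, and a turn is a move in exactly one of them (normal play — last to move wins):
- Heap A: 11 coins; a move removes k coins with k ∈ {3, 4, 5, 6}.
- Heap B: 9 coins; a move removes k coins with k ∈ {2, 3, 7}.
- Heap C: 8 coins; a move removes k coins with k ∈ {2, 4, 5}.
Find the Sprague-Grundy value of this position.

Build the Grundy sequence for heap A with g(k) = mex{g(k−s) : s ∈ {3, 4, 5, 6}, s ≤ k}:
g(0) = mex{} = 0
g(1) = mex{} = 0
g(2) = mex{} = 0
g(3) = mex{0} = 1
g(4) = mex{0} = 1
g(5) = mex{0} = 1
g(6) = mex{0,1} = 2
g(7) = mex{0,1} = 2
g(8) = mex{0,1} = 2
g(9) = mex{1,2} = 0
g(10) = mex{1,2} = 0
g(11) = mex{1,2} = 0
So g(11) = 0.
Build the Grundy sequence for heap B with g(k) = mex{g(k−s) : s ∈ {2, 3, 7}, s ≤ k}:
g(0) = mex{} = 0
g(1) = mex{} = 0
g(2) = mex{0} = 1
g(3) = mex{0} = 1
g(4) = mex{0,1} = 2
g(5) = mex{1} = 0
g(6) = mex{1,2} = 0
g(7) = mex{0,2} = 1
g(8) = mex{0} = 1
g(9) = mex{0,1} = 2
So g(9) = 2.
For heap C, compute g(0), g(1), … with moves {2, 4, 5}:
g(0) = mex{} = 0
g(1) = mex{} = 0
g(2) = mex{0} = 1
g(3) = mex{0} = 1
g(4) = mex{0,1} = 2
g(5) = mex{0,1} = 2
g(6) = mex{0,1,2} = 3
g(7) = mex{1,2} = 0
g(8) = mex{1,2,3} = 0
So g(8) = 0.
By the Sprague-Grundy theorem, the Grundy value of a sum of independent games is the XOR of the component values.
Combined value = 0 XOR 2 XOR 0 = 2.

2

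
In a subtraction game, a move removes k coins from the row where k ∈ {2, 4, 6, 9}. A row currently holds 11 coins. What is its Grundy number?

0

Build the Grundy sequence with g(k) = mex{g(k−s) : s ∈ {2, 4, 6, 9}, s ≤ k}:
g(0) = mex{} = 0
g(1) = mex{} = 0
g(2) = mex{0} = 1
g(3) = mex{0} = 1
g(4) = mex{0,1} = 2
g(5) = mex{0,1} = 2
g(6) = mex{0,1,2} = 3
g(7) = mex{0,1,2} = 3
g(8) = mex{1,2,3} = 0
g(9) = mex{0,1,2,3} = 4
g(10) = mex{0,2,3} = 1
g(11) = mex{1,2,3,4} = 0
So g(11) = 0.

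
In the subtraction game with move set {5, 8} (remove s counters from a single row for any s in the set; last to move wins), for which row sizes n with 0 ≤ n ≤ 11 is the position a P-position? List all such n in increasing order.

0, 1, 2, 3, 4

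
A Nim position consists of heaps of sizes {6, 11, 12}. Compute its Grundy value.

1

Nim-sum: 6 ^ 11 ^ 12 = 1.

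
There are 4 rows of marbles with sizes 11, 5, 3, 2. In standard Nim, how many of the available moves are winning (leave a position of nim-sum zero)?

1

Compute the nim-sum pairwise:
11 ^ 5 = 14
14 ^ 3 = 13
13 ^ 2 = 15
The overall nim-sum is X = 15. A row of size p has a winning move iff p XOR X < p (reduce it to p XOR X).
  11: 11 XOR 15 = 4 < 11 — winning move (to 4).
  5: 5 XOR 15 = 10 ≥ 5 — no move.
  3: 3 XOR 15 = 12 ≥ 3 — no move.
  2: 2 XOR 15 = 13 ≥ 2 — no move.
That gives 1 winning move.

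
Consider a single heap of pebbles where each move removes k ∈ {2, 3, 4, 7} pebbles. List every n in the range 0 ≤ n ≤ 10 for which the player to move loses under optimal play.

0, 1, 6

Build the Grundy sequence with g(k) = mex{g(k−s) : s ∈ {2, 3, 4, 7}, s ≤ k}:
k:     0  1  2  3  4  5  6  7  8  9 10
g(k):  0  0  1  1  2  2  0  3  1  4  2
The P-positions (g = 0) in 0..10 are 0, 1, 6.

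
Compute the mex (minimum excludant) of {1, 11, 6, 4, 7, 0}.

2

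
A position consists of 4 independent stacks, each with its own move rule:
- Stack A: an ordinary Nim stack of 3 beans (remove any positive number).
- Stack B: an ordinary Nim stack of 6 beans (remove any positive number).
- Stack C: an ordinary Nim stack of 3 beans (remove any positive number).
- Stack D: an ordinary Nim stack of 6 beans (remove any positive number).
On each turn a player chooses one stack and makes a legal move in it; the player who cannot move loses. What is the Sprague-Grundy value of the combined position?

0

Stack A is a plain Nim stack of size 3, so its Grundy value is 3.
Stack B is a plain Nim stack of size 6, so its Grundy value is 6.
Stack C is a plain Nim stack of size 3, so its Grundy value is 3.
Stack D is a plain Nim stack of size 6, so its Grundy value is 6.
The value of a disjunctive sum is the nim-sum of the parts.
Combined value = 3 ⊕ 6 ⊕ 3 ⊕ 6 = 0.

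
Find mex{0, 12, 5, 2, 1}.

3

The values 0, 1, 2 are all present; 3 is the first non-negative integer missing from the set.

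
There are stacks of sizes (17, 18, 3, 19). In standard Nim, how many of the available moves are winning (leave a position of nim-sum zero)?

Compute the nim-sum pairwise:
17 ^ 18 = 3
3 ^ 3 = 0
0 ^ 19 = 19
The overall nim-sum is X = 19. A stack of size p has a winning move iff p XOR X < p (reduce it to p XOR X).
  17: 17 XOR 19 = 2 < 17 — winning move (to 2).
  18: 18 XOR 19 = 1 < 18 — winning move (to 1).
  3: 3 XOR 19 = 16 ≥ 3 — no move.
  19: 19 XOR 19 = 0 < 19 — winning move (to 0).
That gives 3 winning moves.

3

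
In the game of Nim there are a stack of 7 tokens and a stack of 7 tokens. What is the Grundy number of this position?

0

Nim-sum: 7 ⊕ 7 = 0.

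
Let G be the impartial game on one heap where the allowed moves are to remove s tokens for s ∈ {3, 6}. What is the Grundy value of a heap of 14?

Compute g(0), g(1), … for moves {3, 6}:
g(0) = mex{} = 0
g(1) = mex{} = 0
g(2) = mex{} = 0
g(3) = mex{0} = 1
g(4) = mex{0} = 1
g(5) = mex{0} = 1
g(6) = mex{0,1} = 2
g(7) = mex{0,1} = 2
g(8) = mex{0,1} = 2
g(9) = mex{1,2} = 0
g(10) = mex{1,2} = 0
g(11) = mex{1,2} = 0
g(12) = mex{0,2} = 1
g(13) = mex{0,2} = 1
g(14) = mex{0,2} = 1
So g(14) = 1.

1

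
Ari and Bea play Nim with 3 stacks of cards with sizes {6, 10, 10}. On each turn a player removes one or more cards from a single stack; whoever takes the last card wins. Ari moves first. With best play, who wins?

Ari wins

In binary:
  0110  (6)
  1010  (10)
  1010  (10)
  ----
  0110  (6)
The nim-sum is 6 ≠ 0, so this is an N-position: the player to move can win; Ari has a winning move.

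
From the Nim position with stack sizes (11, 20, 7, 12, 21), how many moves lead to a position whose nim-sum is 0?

3

Nim-sum: 11 ^ 20 ^ 7 ^ 12 ^ 21 = 1.
The overall nim-sum is X = 1. A stack of size p has a winning move iff p XOR X < p (reduce it to p XOR X).
  11: 11 XOR 1 = 10 < 11 — winning move (to 10).
  20: 20 XOR 1 = 21 ≥ 20 — no move.
  7: 7 XOR 1 = 6 < 7 — winning move (to 6).
  12: 12 XOR 1 = 13 ≥ 12 — no move.
  21: 21 XOR 1 = 20 < 21 — winning move (to 20).
That gives 3 winning moves.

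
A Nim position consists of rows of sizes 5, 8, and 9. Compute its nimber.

4

Write each in binary and XOR column by column:
  0101  (5)
  1000  (8)
  1001  (9)
  ----
  0100  (4)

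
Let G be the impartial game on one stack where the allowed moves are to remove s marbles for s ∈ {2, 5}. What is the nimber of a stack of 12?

Grundy values for subtraction set {2, 5}:
g(0) = mex{} = 0
g(1) = mex{} = 0
g(2) = mex{0} = 1
g(3) = mex{0} = 1
g(4) = mex{1} = 0
g(5) = mex{0,1} = 2
g(6) = mex{0} = 1
g(7) = mex{1,2} = 0
g(8) = mex{1} = 0
g(9) = mex{0} = 1
g(10) = mex{0,2} = 1
g(11) = mex{1} = 0
g(12) = mex{0,1} = 2
So g(12) = 2.

2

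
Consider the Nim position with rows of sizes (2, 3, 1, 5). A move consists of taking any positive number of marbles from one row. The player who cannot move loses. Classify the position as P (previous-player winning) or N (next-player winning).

N-position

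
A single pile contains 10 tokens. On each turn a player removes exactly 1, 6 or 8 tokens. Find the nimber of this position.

1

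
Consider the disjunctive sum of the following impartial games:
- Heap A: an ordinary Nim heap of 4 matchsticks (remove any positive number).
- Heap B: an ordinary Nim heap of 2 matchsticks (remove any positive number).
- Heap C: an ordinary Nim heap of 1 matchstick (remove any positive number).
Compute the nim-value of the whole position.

7

Heap A is a plain Nim heap of size 4, so its Grundy value is 4.
Heap B is a plain Nim heap of size 2, so its Grundy value is 2.
Heap C is a plain Nim heap of size 1, so its Grundy value is 1.
By the Sprague-Grundy theorem, the Grundy value of a sum of independent games is the XOR of the component values.
Combined value = 4 XOR 2 XOR 1 = 7.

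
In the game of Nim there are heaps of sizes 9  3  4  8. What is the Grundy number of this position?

6

Nim-sum: 9 ^ 3 ^ 4 ^ 8 = 6.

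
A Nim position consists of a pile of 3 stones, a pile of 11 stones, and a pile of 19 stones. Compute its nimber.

27

Compute the nim-sum pairwise:
3 ^ 11 = 8
8 ^ 19 = 27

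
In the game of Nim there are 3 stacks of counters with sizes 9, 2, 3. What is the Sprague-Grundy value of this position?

Write each in binary and XOR column by column:
  1001  (9)
  0010  (2)
  0011  (3)
  ----
  1000  (8)

8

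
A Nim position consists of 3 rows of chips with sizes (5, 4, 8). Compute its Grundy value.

Bitwise XOR of the heap sizes:
  0101  (5)
  0100  (4)
  1000  (8)
  ----
  1001  (9)

9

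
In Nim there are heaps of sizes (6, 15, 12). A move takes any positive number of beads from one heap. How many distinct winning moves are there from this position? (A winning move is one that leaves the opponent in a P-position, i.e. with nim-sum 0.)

3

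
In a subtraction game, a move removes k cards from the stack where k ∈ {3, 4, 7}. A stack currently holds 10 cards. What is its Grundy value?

Grundy values for subtraction set {3, 4, 7}:
k:     0  1  2  3  4  5  6  7  8  9 10
g(k):  0  0  0  1  1  1  2  2  2  3  0
So g(10) = 0.

0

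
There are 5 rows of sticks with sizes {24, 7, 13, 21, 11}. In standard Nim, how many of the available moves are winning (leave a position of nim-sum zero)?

Nim-sum: 24 ^ 7 ^ 13 ^ 21 ^ 11 = 12.
The overall nim-sum is X = 12. A row of size p has a winning move iff p XOR X < p (reduce it to p XOR X).
  24: 24 XOR 12 = 20 < 24 — winning move (to 20).
  7: 7 XOR 12 = 11 ≥ 7 — no move.
  13: 13 XOR 12 = 1 < 13 — winning move (to 1).
  21: 21 XOR 12 = 25 ≥ 21 — no move.
  11: 11 XOR 12 = 7 < 11 — winning move (to 7).
That gives 3 winning moves.

3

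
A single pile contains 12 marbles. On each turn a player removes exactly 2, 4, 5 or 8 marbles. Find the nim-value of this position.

1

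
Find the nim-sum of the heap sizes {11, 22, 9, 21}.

1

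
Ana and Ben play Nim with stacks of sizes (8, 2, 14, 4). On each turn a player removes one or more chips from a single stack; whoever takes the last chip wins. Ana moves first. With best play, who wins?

Ben wins

Nim-sum: 8 ⊕ 2 ⊕ 14 ⊕ 4 = 0.
The nim-sum is 0, so this is a P-position: the player to move is in a losing position under optimal play; Ana is about to move from it and so loses — Ben wins.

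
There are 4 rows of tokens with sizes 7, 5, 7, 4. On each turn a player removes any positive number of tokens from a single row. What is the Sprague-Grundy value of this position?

1

Compute the nim-sum pairwise:
7 ^ 5 = 2
2 ^ 7 = 5
5 ^ 4 = 1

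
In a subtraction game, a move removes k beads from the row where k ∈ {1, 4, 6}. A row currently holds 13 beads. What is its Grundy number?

1

Compute g(0), g(1), … for moves {1, 4, 6}:
g(0) = mex{} = 0
g(1) = mex{0} = 1
g(2) = mex{1} = 0
g(3) = mex{0} = 1
g(4) = mex{0,1} = 2
g(5) = mex{1,2} = 0
g(6) = mex{0} = 1
g(7) = mex{1} = 0
g(8) = mex{0,2} = 1
g(9) = mex{0,1} = 2
g(10) = mex{1,2} = 0
g(11) = mex{0} = 1
g(12) = mex{1} = 0
g(13) = mex{0,2} = 1
So g(13) = 1.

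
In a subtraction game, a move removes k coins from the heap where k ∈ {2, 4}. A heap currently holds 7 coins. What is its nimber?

0

Build the Grundy sequence with g(k) = mex{g(k−s) : s ∈ {2, 4}, s ≤ k}:
g(0) = mex{} = 0
g(1) = mex{} = 0
g(2) = mex{0} = 1
g(3) = mex{0} = 1
g(4) = mex{0,1} = 2
g(5) = mex{0,1} = 2
g(6) = mex{1,2} = 0
g(7) = mex{1,2} = 0
So g(7) = 0.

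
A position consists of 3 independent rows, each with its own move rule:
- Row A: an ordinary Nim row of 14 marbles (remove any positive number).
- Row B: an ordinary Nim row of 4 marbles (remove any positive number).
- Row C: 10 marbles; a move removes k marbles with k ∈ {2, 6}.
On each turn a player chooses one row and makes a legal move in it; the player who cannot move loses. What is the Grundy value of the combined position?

Row A is a plain Nim row of size 14, so its Grundy value is 14.
Row B is a plain Nim row of size 4, so its Grundy value is 4.
For row C, compute g(0), g(1), … with moves {2, 6}:
k:     0  1  2  3  4  5  6  7  8  9 10
g(k):  0  0  1  1  0  0  1  1  0  0  1
So g(10) = 1.
By the Sprague-Grundy theorem, the Grundy value of a sum of independent games is the XOR of the component values.
Combined value = 14 ⊕ 4 ⊕ 1 = 11.

11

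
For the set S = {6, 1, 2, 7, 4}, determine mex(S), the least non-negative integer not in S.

0

0 is not in the set, so the mex is 0.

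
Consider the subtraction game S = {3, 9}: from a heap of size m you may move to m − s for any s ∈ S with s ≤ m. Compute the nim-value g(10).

1

Grundy values for subtraction set {3, 9}:
k:     0  1  2  3  4  5  6  7  8  9 10
g(k):  0  0  0  1  1  1  0  0  0  1  1
So g(10) = 1.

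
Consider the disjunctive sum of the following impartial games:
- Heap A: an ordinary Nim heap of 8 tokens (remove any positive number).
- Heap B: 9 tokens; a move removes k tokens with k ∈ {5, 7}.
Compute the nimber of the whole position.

Heap A is a plain Nim heap of size 8, so its Grundy value is 8.
Grundy values for heap B (subtraction set {5, 7}):
g(0) = mex{} = 0
g(1) = mex{} = 0
g(2) = mex{} = 0
g(3) = mex{} = 0
g(4) = mex{} = 0
g(5) = mex{0} = 1
g(6) = mex{0} = 1
g(7) = mex{0} = 1
g(8) = mex{0} = 1
g(9) = mex{0} = 1
So g(9) = 1.
By the Sprague-Grundy theorem, the Grundy value of a sum of independent games is the XOR of the component values.
Combined value = 8 ⊕ 1 = 9.

9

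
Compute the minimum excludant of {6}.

0 is not in the set, so the mex is 0.

0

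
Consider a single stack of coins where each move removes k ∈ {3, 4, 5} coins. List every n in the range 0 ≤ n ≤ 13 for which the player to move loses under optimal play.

Build the Grundy sequence with g(k) = mex{g(k−s) : s ∈ {3, 4, 5}, s ≤ k}:
k:     0  1  2  3  4  5  6  7  8  9 10 11 12 13
g(k):  0  0  0  1  1  1  2  2  0  0  0  1  1  1
The P-positions (g = 0) in 0..13 are 0, 1, 2, 8, 9, 10.

0, 1, 2, 8, 9, 10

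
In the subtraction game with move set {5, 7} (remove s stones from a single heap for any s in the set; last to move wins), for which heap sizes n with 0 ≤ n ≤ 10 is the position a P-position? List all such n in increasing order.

0, 1, 2, 3, 4

Build the Grundy sequence with g(k) = mex{g(k−s) : s ∈ {5, 7}, s ≤ k}:
k:     0  1  2  3  4  5  6  7  8  9 10
g(k):  0  0  0  0  0  1  1  1  1  1  2
The P-positions (g = 0) in 0..10 are 0, 1, 2, 3, 4.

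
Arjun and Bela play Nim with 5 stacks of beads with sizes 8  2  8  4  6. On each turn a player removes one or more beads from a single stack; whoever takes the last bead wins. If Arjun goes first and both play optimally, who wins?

Compute the nim-sum pairwise:
8 XOR 2 = 10
10 XOR 8 = 2
2 XOR 4 = 6
6 XOR 6 = 0
The nim-sum is 0, so this is a P-position: the player to move is in a losing position under optimal play; Arjun is about to move from it and so loses — Bela wins.

Bela wins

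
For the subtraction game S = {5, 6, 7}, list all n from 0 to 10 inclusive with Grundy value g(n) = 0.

0, 1, 2, 3, 4

Compute g(0), g(1), … for moves {5, 6, 7}:
k:     0  1  2  3  4  5  6  7  8  9 10
g(k):  0  0  0  0  0  1  1  1  1  1  2
The P-positions (g = 0) in 0..10 are 0, 1, 2, 3, 4.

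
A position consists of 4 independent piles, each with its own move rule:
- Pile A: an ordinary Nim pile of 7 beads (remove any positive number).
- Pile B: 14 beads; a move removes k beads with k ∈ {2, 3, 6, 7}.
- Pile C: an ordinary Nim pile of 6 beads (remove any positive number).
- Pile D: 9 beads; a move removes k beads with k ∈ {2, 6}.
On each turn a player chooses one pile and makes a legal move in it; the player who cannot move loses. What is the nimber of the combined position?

1

Pile A is a plain Nim pile of size 7, so its Grundy value is 7.
For pile B, compute g(0), g(1), … with moves {2, 3, 6, 7}:
g(0) = mex{} = 0
g(1) = mex{} = 0
g(2) = mex{0} = 1
g(3) = mex{0} = 1
g(4) = mex{0,1} = 2
g(5) = mex{1} = 0
g(6) = mex{0,1,2} = 3
g(7) = mex{0,2} = 1
g(8) = mex{0,1,3} = 2
g(9) = mex{1,3} = 0
g(10) = mex{1,2} = 0
g(11) = mex{0,2} = 1
g(12) = mex{0,3} = 1
g(13) = mex{0,1,3} = 2
g(14) = mex{1,2} = 0
So g(14) = 0.
Pile C is a plain Nim pile of size 6, so its Grundy value is 6.
Grundy values for pile D (subtraction set {2, 6}):
g(0) = mex{} = 0
g(1) = mex{} = 0
g(2) = mex{0} = 1
g(3) = mex{0} = 1
g(4) = mex{1} = 0
g(5) = mex{1} = 0
g(6) = mex{0} = 1
g(7) = mex{0} = 1
g(8) = mex{1} = 0
g(9) = mex{1} = 0
So g(9) = 0.
The value of a disjunctive sum is the nim-sum of the parts.
Combined value = 7 XOR 0 XOR 6 XOR 0 = 1.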